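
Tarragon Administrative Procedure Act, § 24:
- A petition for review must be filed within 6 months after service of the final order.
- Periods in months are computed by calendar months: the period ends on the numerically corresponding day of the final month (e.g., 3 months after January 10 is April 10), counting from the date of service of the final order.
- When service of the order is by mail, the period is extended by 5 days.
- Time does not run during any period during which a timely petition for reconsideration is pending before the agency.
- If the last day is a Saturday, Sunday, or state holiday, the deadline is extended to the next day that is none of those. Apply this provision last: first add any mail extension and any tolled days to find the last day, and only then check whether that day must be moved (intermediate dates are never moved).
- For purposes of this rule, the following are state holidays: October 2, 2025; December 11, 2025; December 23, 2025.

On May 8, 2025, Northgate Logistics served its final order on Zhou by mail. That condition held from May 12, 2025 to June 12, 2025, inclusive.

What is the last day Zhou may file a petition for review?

6 months after May 8, 2025 is November 8, 2025.
Service was by mail, adding 5 days: November 8, 2025 + 5 days = November 13, 2025.
From May 12, 2025 through June 12, 2025 inclusive is 32 days; tolling adds 32 days: November 13, 2025 + 32 days = December 15, 2025.
December 15, 2025 is a Monday and not a state holiday, so no extension applies.

December 15, 2025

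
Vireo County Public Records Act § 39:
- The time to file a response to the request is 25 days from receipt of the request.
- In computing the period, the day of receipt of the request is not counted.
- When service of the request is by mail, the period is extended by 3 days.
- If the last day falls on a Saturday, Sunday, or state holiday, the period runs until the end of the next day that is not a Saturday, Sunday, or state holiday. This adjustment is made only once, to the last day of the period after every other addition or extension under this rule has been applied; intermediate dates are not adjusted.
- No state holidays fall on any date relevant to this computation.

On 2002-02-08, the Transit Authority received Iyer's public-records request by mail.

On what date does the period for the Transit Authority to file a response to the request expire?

25 days after 2002-02-08 is March 5, 2002.
Service was by mail, adding 3 days: March 5, 2002 + 3 days = March 8, 2002.
March 8, 2002 is a Friday and not a state holiday, so no extension applies.

March 8, 2002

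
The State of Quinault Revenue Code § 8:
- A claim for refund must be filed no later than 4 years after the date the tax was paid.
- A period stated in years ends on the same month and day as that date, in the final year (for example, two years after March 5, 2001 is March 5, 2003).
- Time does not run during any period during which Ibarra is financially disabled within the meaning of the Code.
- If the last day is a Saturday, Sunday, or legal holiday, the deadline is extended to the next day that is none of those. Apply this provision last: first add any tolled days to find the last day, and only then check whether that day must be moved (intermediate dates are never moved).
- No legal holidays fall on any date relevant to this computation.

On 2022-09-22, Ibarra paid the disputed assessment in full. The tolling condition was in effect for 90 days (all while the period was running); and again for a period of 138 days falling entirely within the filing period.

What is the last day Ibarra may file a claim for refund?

May 10, 2027

4 years after 2022-09-22 is September 22, 2026.
Tolling adds 90 days: September 22, 2026 + 90 days = December 21, 2026.
Tolling adds 138 days: December 21, 2026 + 138 days = May 8, 2027.
May 8, 2027 is Saturday; May 9, 2027 is Sunday. The next qualifying day is May 10, 2027.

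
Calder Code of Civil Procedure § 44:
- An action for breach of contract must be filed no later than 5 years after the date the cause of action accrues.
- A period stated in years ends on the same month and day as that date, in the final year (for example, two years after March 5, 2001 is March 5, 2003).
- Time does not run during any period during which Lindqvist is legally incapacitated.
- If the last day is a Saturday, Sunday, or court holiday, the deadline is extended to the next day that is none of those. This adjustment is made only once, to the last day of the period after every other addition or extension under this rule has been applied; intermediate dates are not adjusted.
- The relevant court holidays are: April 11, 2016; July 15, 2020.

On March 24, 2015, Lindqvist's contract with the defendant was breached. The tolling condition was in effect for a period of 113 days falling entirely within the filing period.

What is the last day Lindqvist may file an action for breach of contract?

July 16, 2020

5 years after March 24, 2015 is March 24, 2020.
Tolling adds 113 days: March 24, 2020 + 113 days = July 15, 2020.
July 15, 2020 is a listed holiday. The next qualifying day is July 16, 2020.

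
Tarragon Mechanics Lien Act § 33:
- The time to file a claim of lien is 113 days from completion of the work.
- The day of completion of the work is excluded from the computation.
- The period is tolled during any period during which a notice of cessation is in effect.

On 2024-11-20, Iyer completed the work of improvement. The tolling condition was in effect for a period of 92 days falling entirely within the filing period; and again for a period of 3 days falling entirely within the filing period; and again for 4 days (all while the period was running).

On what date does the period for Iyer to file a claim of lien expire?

June 20, 2025

113 days after 2024-11-20 is March 13, 2025.
Tolling adds 92 days: March 13, 2025 + 92 days = June 13, 2025.
Tolling adds 3 days: June 13, 2025 + 3 days = June 16, 2025.
Tolling adds 4 days: June 16, 2025 + 4 days = June 20, 2025.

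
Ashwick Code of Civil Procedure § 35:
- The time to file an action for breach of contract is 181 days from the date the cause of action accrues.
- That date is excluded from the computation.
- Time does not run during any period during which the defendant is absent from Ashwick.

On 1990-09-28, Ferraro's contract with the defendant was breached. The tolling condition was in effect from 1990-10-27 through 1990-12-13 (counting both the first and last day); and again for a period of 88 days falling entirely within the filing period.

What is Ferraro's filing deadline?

August 11, 1991

181 days after 1990-09-28 is March 28, 1991.
From October 27, 1990 through December 13, 1990 inclusive is 48 days; tolling adds 48 days: March 28, 1991 + 48 days = May 15, 1991.
Tolling adds 88 days: May 15, 1991 + 88 days = August 11, 1991.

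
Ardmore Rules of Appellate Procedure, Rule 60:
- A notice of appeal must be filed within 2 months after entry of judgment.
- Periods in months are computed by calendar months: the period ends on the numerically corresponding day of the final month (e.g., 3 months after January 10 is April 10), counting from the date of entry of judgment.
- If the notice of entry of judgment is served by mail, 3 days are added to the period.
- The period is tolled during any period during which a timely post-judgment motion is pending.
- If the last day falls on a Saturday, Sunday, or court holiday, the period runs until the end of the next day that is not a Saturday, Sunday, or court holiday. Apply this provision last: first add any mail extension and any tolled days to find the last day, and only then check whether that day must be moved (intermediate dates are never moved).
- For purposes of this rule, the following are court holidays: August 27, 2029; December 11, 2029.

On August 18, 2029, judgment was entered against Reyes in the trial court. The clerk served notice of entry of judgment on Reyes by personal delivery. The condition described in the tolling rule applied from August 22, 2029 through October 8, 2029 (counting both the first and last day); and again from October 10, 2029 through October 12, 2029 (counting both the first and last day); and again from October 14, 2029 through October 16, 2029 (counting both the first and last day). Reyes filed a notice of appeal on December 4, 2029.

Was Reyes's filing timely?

2 months after August 18, 2029 is October 18, 2029.
Service was not by mail, so no mail extension applies.
From August 22, 2029 through October 8, 2029 inclusive is 48 days; tolling adds 48 days: October 18, 2029 + 48 days = December 5, 2029.
From October 10, 2029 through October 12, 2029 inclusive is 3 days; tolling adds 3 days: December 5, 2029 + 3 days = December 8, 2029.
From October 14, 2029 through October 16, 2029 inclusive is 3 days; tolling adds 3 days: December 8, 2029 + 3 days = December 11, 2029.
December 11, 2029 is a listed holiday. The next qualifying day is December 12, 2029.
The deadline is December 12, 2029; the filing on December 4, 2029 is on or before that date.

Yes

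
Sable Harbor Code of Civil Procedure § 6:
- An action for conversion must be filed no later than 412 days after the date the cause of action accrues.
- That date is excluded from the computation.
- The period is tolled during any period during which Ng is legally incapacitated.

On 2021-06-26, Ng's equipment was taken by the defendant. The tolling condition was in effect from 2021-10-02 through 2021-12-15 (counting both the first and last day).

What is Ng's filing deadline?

October 26, 2022

412 days after 2021-06-26 is August 12, 2022.
From October 2, 2021 through December 15, 2021 inclusive is 75 days; tolling adds 75 days: August 12, 2022 + 75 days = October 26, 2022.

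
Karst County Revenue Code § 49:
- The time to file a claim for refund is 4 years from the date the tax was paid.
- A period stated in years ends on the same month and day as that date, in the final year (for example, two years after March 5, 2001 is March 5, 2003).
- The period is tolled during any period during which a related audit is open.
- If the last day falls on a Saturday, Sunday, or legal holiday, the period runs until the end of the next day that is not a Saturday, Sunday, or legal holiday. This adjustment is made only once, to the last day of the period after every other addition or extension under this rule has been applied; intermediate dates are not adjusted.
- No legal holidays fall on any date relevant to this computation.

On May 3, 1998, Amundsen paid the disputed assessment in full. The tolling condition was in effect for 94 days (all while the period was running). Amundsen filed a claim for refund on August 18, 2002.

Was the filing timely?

4 years after May 3, 1998 is May 3, 2002.
Tolling adds 94 days: May 3, 2002 + 94 days = August 5, 2002.
August 5, 2002 is a Monday and not a legal holiday, so no extension applies.
The deadline is August 5, 2002; the filing on August 18, 2002 is after that date.

No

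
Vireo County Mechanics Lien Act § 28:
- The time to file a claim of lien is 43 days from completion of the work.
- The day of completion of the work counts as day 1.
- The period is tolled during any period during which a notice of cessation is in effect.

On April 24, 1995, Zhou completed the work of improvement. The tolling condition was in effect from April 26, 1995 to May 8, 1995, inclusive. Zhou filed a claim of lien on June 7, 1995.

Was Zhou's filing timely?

Yes

Counting April 24, 1995 as day 1, day 43 is June 5, 1995.
From April 26, 1995 through May 8, 1995 inclusive is 13 days; tolling adds 13 days: June 5, 1995 + 13 days = June 18, 1995.
The deadline is June 18, 1995; the filing on June 7, 1995 is on or before that date.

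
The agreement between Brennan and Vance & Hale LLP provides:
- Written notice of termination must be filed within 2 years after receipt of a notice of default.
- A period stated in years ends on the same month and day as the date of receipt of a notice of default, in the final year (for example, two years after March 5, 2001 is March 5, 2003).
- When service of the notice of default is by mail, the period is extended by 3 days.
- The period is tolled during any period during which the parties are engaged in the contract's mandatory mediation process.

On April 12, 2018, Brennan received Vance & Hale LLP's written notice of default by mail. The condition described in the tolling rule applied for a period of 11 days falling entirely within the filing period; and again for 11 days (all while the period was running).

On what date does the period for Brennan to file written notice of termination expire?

2 years after April 12, 2018 is April 12, 2020.
Service was by mail, adding 3 days: April 12, 2020 + 3 days = April 15, 2020.
Tolling adds 11 days: April 15, 2020 + 11 days = April 26, 2020.
Tolling adds 11 days: April 26, 2020 + 11 days = May 7, 2020.

May 7, 2020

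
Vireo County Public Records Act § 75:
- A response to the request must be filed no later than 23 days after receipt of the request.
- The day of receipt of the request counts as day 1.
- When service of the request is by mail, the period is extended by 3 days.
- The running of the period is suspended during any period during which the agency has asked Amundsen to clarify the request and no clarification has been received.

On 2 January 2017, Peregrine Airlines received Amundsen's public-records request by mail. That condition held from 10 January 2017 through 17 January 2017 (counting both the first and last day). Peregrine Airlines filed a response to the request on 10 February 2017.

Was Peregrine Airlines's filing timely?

No

Counting 2 January 2017 as day 1, day 23 is January 24, 2017.
Service was by mail, adding 3 days: January 24, 2017 + 3 days = January 27, 2017.
From January 10, 2017 through January 17, 2017 inclusive is 8 days; tolling adds 8 days: January 27, 2017 + 8 days = February 4, 2017.
The deadline is February 4, 2017; the filing on February 10, 2017 is after that date.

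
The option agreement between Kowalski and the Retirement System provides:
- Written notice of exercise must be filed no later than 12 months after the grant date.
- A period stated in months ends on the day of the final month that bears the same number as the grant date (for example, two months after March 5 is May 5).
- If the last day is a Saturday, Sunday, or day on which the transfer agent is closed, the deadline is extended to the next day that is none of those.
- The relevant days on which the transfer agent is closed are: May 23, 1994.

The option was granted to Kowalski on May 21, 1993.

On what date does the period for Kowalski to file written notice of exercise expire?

May 24, 1994

12 months after May 21, 1993 is May 21, 1994.
May 21, 1994 is Saturday; May 22, 1994 is Sunday; May 23, 1994 is a listed holiday. The next qualifying day is May 24, 1994.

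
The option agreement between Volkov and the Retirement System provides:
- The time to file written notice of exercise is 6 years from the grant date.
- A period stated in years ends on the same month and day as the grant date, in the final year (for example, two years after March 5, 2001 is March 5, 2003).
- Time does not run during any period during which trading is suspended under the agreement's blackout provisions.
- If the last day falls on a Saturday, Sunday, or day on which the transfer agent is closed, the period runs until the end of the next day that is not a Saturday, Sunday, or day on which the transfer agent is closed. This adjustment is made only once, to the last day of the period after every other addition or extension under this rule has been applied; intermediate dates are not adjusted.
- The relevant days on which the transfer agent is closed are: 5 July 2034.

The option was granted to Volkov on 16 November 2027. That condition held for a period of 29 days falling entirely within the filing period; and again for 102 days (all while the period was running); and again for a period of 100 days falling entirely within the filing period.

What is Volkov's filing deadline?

July 6, 2034

6 years after 16 November 2027 is November 16, 2033.
Tolling adds 29 days: November 16, 2033 + 29 days = December 15, 2033.
Tolling adds 102 days: December 15, 2033 + 102 days = March 27, 2034.
Tolling adds 100 days: March 27, 2034 + 100 days = July 5, 2034.
July 5, 2034 is a listed holiday. The next qualifying day is July 6, 2034.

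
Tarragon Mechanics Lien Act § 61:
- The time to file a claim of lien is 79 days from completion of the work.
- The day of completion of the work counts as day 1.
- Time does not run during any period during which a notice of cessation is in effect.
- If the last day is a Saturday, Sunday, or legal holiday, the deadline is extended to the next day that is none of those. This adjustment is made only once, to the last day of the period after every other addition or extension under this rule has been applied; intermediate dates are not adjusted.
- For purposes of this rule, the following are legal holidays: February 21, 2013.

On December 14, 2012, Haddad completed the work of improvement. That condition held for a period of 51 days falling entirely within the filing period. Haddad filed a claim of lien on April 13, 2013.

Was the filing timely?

Yes

Counting December 14, 2012 as day 1, day 79 is March 2, 2013.
Tolling adds 51 days: March 2, 2013 + 51 days = April 22, 2013.
April 22, 2013 is a Monday and not a legal holiday, so no extension applies.
The deadline is April 22, 2013; the filing on April 13, 2013 is on or before that date.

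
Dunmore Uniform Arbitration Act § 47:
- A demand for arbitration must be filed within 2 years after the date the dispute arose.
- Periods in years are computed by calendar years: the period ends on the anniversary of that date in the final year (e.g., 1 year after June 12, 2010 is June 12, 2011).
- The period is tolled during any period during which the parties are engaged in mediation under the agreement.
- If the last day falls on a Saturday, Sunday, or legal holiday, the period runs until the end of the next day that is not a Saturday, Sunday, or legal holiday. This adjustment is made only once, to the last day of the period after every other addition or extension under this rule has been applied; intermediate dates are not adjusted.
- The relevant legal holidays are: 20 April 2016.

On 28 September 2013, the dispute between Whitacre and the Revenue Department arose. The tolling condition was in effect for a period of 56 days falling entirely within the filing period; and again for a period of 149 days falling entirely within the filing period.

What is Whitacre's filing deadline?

2 years after 28 September 2013 is September 28, 2015.
Tolling adds 56 days: September 28, 2015 + 56 days = November 23, 2015.
Tolling adds 149 days: November 23, 2015 + 149 days = April 20, 2016.
April 20, 2016 is a listed holiday. The next qualifying day is April 21, 2016.

April 21, 2016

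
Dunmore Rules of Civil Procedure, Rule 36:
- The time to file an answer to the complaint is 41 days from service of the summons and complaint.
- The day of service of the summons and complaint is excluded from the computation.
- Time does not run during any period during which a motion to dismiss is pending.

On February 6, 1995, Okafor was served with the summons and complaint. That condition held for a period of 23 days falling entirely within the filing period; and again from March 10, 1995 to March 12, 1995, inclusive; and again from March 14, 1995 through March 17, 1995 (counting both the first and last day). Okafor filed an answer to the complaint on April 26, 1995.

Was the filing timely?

41 days after February 6, 1995 is March 19, 1995.
Tolling adds 23 days: March 19, 1995 + 23 days = April 11, 1995.
From March 10, 1995 through March 12, 1995 inclusive is 3 days; tolling adds 3 days: April 11, 1995 + 3 days = April 14, 1995.
From March 14, 1995 through March 17, 1995 inclusive is 4 days; tolling adds 4 days: April 14, 1995 + 4 days = April 18, 1995.
The deadline is April 18, 1995; the filing on April 26, 1995 is after that date.

No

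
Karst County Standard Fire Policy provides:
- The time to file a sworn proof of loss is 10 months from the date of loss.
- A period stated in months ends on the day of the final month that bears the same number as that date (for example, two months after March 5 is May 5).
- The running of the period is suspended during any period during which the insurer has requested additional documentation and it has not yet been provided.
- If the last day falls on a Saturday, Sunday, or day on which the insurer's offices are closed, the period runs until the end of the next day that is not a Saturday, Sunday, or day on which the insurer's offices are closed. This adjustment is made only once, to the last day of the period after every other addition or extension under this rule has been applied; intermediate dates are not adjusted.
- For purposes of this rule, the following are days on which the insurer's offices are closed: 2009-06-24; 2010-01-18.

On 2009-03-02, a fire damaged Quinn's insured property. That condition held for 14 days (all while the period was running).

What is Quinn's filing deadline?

10 months after 2009-03-02 is January 2, 2010.
Tolling adds 14 days: January 2, 2010 + 14 days = January 16, 2010.
January 16, 2010 is Saturday; January 17, 2010 is Sunday; January 18, 2010 is a listed holiday. The next qualifying day is January 19, 2010.

January 19, 2010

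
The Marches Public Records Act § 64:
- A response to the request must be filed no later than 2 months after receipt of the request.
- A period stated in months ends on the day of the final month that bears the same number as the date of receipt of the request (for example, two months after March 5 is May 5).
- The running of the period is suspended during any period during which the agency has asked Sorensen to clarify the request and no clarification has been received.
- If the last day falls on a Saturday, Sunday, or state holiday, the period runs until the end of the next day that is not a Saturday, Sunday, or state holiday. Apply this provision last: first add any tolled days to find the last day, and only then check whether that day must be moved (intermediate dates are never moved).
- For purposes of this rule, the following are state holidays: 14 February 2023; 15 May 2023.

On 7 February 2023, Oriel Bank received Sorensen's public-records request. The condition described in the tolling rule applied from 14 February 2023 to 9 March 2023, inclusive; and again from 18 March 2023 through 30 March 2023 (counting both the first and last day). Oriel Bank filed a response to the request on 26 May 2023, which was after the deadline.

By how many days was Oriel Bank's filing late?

2 months after 7 February 2023 is April 7, 2023.
From February 14, 2023 through March 9, 2023 inclusive is 24 days; tolling adds 24 days: April 7, 2023 + 24 days = May 1, 2023.
From March 18, 2023 through March 30, 2023 inclusive is 13 days; tolling adds 13 days: May 1, 2023 + 13 days = May 14, 2023.
May 14, 2023 is Sunday; May 15, 2023 is a listed holiday. The next qualifying day is May 16, 2023.
The deadline is May 16, 2023; from May 16, 2023 to May 26, 2023 is 10 days.

10 days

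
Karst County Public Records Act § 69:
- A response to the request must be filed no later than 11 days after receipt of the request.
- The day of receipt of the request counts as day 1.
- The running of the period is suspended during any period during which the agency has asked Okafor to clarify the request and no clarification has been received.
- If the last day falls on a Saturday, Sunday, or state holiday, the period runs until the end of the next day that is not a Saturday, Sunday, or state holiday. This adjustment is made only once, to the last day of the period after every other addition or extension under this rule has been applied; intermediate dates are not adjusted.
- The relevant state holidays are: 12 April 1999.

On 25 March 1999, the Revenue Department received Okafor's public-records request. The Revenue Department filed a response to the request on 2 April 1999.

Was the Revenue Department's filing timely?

Yes

Counting 25 March 1999 as day 1, day 11 is April 4, 1999.
April 4, 1999 is Sunday. The next qualifying day is April 5, 1999.
The deadline is April 5, 1999; the filing on April 2, 1999 is on or before that date.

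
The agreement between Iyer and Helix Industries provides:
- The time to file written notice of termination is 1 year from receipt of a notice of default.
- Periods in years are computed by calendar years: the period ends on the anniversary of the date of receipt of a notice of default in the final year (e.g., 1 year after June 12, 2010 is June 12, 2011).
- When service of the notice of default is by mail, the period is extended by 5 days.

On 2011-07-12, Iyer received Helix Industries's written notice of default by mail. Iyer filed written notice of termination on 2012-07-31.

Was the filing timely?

No

1 year after 2011-07-12 is July 12, 2012.
Service was by mail, adding 5 days: July 12, 2012 + 5 days = July 17, 2012.
The deadline is July 17, 2012; the filing on July 31, 2012 is after that date.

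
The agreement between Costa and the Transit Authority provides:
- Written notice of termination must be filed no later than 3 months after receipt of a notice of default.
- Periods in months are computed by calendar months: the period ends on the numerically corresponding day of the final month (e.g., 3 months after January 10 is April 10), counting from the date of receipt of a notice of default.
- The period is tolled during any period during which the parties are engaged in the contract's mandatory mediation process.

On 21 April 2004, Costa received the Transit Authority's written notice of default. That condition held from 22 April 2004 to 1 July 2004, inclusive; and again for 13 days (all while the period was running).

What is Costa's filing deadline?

October 13, 2004

3 months after 21 April 2004 is July 21, 2004.
From April 22, 2004 through July 1, 2004 inclusive is 71 days; tolling adds 71 days: July 21, 2004 + 71 days = September 30, 2004.
Tolling adds 13 days: September 30, 2004 + 13 days = October 13, 2004.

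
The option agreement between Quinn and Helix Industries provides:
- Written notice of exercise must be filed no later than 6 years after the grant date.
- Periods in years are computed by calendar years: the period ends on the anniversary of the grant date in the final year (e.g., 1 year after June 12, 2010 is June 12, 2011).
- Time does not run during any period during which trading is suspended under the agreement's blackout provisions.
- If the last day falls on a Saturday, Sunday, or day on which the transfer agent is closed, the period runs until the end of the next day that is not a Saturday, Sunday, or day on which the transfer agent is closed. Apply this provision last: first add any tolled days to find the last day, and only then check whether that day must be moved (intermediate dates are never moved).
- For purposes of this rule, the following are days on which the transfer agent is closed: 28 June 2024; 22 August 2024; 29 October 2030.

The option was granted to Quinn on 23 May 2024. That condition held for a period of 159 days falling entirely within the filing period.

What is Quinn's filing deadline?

October 30, 2030

6 years after 23 May 2024 is May 23, 2030.
Tolling adds 159 days: May 23, 2030 + 159 days = October 29, 2030.
October 29, 2030 is a listed holiday. The next qualifying day is October 30, 2030.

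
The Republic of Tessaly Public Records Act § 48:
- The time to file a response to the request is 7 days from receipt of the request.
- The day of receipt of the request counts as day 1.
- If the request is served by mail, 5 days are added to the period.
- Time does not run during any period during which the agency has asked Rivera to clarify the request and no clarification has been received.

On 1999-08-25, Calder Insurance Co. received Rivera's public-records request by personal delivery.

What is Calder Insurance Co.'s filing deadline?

Counting 1999-08-25 as day 1, day 7 is August 31, 1999.
Service was not by mail, so no mail extension applies.

August 31, 1999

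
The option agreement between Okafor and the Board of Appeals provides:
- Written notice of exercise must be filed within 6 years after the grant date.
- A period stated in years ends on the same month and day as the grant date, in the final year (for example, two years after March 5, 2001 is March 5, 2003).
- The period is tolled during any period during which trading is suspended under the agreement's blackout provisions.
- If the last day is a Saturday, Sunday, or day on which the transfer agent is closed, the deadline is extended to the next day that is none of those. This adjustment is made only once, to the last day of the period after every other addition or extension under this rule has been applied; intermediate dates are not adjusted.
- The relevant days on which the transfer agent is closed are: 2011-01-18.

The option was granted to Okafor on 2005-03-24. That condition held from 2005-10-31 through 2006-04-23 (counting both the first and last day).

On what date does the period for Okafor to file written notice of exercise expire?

September 15, 2011

6 years after 2005-03-24 is March 24, 2011.
From October 31, 2005 through April 23, 2006 inclusive is 175 days; tolling adds 175 days: March 24, 2011 + 175 days = September 15, 2011.
September 15, 2011 is a Thursday and not a day on which the transfer agent is closed, so no extension applies.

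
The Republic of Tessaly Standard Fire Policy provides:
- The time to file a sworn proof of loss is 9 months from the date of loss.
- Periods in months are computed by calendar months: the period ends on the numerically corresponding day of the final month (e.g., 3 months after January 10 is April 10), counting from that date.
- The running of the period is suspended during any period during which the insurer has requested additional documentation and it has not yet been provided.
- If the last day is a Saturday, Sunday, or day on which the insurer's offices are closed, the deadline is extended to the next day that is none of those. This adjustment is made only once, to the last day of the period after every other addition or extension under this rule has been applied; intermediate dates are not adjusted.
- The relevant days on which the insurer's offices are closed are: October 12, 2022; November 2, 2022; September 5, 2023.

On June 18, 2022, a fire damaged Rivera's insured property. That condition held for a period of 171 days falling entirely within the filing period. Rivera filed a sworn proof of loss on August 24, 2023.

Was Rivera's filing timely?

Yes

9 months after June 18, 2022 is March 18, 2023.
Tolling adds 171 days: March 18, 2023 + 171 days = September 5, 2023.
September 5, 2023 is a listed holiday. The next qualifying day is September 6, 2023.
The deadline is September 6, 2023; the filing on August 24, 2023 is on or before that date.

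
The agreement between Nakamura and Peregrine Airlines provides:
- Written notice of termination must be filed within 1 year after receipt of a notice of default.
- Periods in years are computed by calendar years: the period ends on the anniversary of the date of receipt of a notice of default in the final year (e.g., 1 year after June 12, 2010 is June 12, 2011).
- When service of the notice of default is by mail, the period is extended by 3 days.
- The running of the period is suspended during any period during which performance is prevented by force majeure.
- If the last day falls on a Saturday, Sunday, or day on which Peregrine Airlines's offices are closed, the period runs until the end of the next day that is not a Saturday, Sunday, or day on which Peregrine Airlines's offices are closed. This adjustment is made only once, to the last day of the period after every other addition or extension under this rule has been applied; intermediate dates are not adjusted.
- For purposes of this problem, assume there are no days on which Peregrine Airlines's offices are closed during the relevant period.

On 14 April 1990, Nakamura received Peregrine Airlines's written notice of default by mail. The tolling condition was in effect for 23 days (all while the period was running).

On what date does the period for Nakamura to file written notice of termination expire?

1 year after 14 April 1990 is April 14, 1991.
Service was by mail, adding 3 days: April 14, 1991 + 3 days = April 17, 1991.
Tolling adds 23 days: April 17, 1991 + 23 days = May 10, 1991.
May 10, 1991 is a Friday and not a day on which Peregrine Airlines's offices are closed, so no extension applies.

May 10, 1991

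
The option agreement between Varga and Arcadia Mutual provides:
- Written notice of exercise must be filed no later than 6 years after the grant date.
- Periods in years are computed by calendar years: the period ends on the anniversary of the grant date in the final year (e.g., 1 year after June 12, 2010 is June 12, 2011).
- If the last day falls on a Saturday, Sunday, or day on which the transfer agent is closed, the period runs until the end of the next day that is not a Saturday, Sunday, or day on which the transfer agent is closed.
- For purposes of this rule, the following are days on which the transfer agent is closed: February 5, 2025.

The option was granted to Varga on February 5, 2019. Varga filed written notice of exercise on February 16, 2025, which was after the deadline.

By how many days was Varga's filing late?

6 years after February 5, 2019 is February 5, 2025.
February 5, 2025 is a listed holiday. The next qualifying day is February 6, 2025.
The deadline is February 6, 2025; from February 6, 2025 to February 16, 2025 is 10 days.

10 days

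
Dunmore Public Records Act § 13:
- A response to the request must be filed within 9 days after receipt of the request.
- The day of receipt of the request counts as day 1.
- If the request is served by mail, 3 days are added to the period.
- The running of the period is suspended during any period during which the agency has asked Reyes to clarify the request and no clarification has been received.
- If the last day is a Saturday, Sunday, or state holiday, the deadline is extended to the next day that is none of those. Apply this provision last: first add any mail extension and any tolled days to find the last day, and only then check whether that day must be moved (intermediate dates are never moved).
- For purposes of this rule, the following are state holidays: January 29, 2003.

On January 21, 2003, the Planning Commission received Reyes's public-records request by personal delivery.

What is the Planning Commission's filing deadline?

January 30, 2003

Counting January 21, 2003 as day 1, day 9 is January 29, 2003.
Service was not by mail, so no mail extension applies.
January 29, 2003 is a listed holiday. The next qualifying day is January 30, 2003.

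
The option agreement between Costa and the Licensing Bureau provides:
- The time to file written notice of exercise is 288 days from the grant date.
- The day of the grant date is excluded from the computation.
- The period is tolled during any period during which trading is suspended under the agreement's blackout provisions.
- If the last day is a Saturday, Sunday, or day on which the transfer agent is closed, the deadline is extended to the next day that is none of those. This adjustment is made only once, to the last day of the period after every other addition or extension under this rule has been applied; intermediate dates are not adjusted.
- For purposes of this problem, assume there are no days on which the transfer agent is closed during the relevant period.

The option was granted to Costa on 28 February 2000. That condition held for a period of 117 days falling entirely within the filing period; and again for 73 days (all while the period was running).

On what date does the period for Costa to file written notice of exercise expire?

June 20, 2001

288 days after 28 February 2000 is December 12, 2000.
Tolling adds 117 days: December 12, 2000 + 117 days = April 8, 2001.
Tolling adds 73 days: April 8, 2001 + 73 days = June 20, 2001.
June 20, 2001 is a Wednesday and not a day on which the transfer agent is closed, so no extension applies.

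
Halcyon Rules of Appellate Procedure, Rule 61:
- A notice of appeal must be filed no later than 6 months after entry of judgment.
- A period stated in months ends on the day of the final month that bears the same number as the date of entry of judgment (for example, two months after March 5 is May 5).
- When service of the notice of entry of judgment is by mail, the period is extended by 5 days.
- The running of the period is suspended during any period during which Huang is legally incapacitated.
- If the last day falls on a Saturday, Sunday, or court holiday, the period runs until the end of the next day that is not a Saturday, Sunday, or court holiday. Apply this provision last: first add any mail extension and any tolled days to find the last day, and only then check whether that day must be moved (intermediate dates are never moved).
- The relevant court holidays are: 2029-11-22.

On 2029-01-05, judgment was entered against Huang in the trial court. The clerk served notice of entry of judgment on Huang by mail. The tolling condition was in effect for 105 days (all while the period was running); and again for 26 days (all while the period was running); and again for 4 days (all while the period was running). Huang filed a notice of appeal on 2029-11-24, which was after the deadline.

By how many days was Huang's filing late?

1 day

6 months after 2029-01-05 is July 5, 2029.
Service was by mail, adding 5 days: July 5, 2029 + 5 days = July 10, 2029.
Tolling adds 105 days: July 10, 2029 + 105 days = October 23, 2029.
Tolling adds 26 days: October 23, 2029 + 26 days = November 18, 2029.
Tolling adds 4 days: November 18, 2029 + 4 days = November 22, 2029.
November 22, 2029 is a listed holiday. The next qualifying day is November 23, 2029.
The deadline is November 23, 2029; from November 23, 2029 to November 24, 2029 is 1 days.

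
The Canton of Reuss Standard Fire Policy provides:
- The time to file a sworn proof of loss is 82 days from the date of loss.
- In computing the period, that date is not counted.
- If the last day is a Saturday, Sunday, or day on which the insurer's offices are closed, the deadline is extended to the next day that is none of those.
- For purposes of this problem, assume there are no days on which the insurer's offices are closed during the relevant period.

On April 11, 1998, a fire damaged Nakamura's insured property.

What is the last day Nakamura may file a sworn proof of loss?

July 2, 1998

82 days after April 11, 1998 is July 2, 1998.
July 2, 1998 is a Thursday and not a day on which the insurer's offices are closed, so no extension applies.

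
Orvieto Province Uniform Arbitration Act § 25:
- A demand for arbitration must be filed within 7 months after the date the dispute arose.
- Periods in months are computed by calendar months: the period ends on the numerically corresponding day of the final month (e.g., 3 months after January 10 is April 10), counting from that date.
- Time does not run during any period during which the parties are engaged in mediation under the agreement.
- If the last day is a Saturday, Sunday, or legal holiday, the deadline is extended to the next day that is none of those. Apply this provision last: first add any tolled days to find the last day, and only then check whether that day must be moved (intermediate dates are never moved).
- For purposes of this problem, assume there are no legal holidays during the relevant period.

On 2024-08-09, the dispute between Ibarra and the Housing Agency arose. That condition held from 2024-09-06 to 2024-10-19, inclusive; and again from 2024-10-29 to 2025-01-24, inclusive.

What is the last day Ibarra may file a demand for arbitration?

July 21, 2025

7 months after 2024-08-09 is March 9, 2025.
From September 6, 2024 through October 19, 2024 inclusive is 44 days; tolling adds 44 days: March 9, 2025 + 44 days = April 22, 2025.
From October 29, 2024 through January 24, 2025 inclusive is 88 days; tolling adds 88 days: April 22, 2025 + 88 days = July 19, 2025.
July 19, 2025 is Saturday; July 20, 2025 is Sunday. The next qualifying day is July 21, 2025.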